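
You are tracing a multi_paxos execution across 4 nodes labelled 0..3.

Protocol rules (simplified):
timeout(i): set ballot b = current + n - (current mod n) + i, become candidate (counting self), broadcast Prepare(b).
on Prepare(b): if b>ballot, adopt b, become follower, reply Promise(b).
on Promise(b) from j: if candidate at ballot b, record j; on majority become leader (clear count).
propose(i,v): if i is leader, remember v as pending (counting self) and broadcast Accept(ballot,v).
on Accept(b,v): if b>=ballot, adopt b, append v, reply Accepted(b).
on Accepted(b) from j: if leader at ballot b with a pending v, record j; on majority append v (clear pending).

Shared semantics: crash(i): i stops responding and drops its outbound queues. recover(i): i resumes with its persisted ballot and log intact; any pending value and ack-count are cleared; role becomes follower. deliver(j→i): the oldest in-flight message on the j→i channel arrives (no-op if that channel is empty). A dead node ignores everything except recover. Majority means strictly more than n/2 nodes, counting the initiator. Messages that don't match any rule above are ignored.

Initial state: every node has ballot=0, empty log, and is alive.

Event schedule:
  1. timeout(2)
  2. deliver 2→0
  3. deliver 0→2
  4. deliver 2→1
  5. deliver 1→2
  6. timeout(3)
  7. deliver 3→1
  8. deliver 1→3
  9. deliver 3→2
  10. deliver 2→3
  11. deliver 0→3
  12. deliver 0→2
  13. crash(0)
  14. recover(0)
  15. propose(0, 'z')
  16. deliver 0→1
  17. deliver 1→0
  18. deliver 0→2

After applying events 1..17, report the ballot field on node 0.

6

step 1 timeout(2): 2={cand,b=6,log=-}
step 2 deliver 2→0: 0={foll,b=6,log=-}
step 3 deliver 0→2: —
step 4 deliver 2→1: 1={foll,b=6,log=-}
step 5 deliver 1→2: 2={lead,b=6,log=-}
step 6 timeout(3): 3={cand,b=7,log=-}
step 7 deliver 3→1: 1={foll,b=7,log=-}
step 8 deliver 1→3: —
step 9 deliver 3→2: 2={foll,b=7,log=-}
step 10 deliver 2→3: —
step 11 deliver 0→3: —
step 12 deliver 0→2: —
step 13 crash(0): 0={✗foll,b=6,log=-}
step 14 recover(0): 0={foll,b=6,log=-}
step 15 propose(0,'z'): —
step 16 deliver 0→1: —
step 17 deliver 1→0: —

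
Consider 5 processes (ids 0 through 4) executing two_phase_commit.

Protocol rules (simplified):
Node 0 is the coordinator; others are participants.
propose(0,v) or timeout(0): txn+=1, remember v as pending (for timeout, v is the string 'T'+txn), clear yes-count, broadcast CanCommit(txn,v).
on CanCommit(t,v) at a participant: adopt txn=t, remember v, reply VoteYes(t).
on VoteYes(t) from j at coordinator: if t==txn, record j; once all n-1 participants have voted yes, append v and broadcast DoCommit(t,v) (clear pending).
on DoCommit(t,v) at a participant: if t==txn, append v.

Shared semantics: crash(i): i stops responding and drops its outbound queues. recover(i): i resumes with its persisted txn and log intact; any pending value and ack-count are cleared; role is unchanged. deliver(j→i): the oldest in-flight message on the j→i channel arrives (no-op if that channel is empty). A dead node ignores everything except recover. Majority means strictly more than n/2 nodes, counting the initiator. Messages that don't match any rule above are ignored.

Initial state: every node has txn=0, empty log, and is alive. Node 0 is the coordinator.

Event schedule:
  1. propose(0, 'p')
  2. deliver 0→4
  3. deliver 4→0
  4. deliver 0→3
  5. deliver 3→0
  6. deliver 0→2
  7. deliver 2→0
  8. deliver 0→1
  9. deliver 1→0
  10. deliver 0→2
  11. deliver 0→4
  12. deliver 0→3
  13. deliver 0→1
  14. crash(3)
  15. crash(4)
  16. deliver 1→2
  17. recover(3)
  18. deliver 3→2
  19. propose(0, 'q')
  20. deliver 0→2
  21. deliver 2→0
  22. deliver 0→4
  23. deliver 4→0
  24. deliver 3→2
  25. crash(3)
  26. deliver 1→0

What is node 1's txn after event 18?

1

after 1 — propose(0,'p'): n0:coor/t1/[-]
after 2 — deliver 0→4: n4:part/t1/[-]
after 3 — deliver 4→0: ·
after 4 — deliver 0→3: n3:part/t1/[-]
after 5 — deliver 3→0: ·
after 6 — deliver 0→2: n2:part/t1/[-]
after 7 — deliver 2→0: ·
after 8 — deliver 0→1: n1:part/t1/[-]
after 9 — deliver 1→0: n0:coor/t1/[p]
after 10 — deliver 0→2: n2:part/t1/[p]
after 11 — deliver 0→4: n4:part/t1/[p]
after 12 — deliver 0→3: n3:part/t1/[p]
after 13 — deliver 0→1: n1:part/t1/[p]
after 14 — crash(3): n3:✗part/t1/[p]
after 15 — crash(4): n4:✗part/t1/[p]
after 16 — deliver 1→2: ·
after 17 — recover(3): n3:part/t1/[p]
after 18 — deliver 3→2: ·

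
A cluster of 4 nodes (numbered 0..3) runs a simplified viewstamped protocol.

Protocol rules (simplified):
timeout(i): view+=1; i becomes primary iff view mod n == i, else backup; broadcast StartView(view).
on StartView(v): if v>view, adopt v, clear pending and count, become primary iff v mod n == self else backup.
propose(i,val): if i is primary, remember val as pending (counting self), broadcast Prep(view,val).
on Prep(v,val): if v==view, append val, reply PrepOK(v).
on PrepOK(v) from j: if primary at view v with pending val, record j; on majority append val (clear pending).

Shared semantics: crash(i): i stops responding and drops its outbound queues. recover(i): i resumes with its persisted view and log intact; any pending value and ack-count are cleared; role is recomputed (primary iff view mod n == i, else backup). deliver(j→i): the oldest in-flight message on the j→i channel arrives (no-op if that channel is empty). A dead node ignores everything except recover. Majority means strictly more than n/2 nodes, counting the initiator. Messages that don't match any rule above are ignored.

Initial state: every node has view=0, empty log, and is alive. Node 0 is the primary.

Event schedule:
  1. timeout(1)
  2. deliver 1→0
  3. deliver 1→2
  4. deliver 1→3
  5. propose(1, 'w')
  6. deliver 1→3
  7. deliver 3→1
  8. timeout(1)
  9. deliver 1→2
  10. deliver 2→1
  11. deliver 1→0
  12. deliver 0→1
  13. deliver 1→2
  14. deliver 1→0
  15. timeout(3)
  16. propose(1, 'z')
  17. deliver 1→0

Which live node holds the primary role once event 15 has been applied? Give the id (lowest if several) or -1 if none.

step 1 timeout(1): 1={prim,v=1,log=-}
step 2 deliver 1→0: 0={back,v=1,log=-}
step 3 deliver 1→2: 2={back,v=1,log=-}
step 4 deliver 1→3: 3={back,v=1,log=-}
step 5 propose(1,'w'): —
step 6 deliver 1→3: 3={back,v=1,log=w}
step 7 deliver 3→1: —
step 8 timeout(1): 1={back,v=2,log=-}
step 9 deliver 1→2: 2={back,v=1,log=w}
step 10 deliver 2→1: —
step 11 deliver 1→0: 0={back,v=1,log=w}
step 12 deliver 0→1: —
step 13 deliver 1→2: 2={prim,v=2,log=w}
step 14 deliver 1→0: 0={back,v=2,log=w}
step 15 timeout(3): 3={back,v=2,log=w}

2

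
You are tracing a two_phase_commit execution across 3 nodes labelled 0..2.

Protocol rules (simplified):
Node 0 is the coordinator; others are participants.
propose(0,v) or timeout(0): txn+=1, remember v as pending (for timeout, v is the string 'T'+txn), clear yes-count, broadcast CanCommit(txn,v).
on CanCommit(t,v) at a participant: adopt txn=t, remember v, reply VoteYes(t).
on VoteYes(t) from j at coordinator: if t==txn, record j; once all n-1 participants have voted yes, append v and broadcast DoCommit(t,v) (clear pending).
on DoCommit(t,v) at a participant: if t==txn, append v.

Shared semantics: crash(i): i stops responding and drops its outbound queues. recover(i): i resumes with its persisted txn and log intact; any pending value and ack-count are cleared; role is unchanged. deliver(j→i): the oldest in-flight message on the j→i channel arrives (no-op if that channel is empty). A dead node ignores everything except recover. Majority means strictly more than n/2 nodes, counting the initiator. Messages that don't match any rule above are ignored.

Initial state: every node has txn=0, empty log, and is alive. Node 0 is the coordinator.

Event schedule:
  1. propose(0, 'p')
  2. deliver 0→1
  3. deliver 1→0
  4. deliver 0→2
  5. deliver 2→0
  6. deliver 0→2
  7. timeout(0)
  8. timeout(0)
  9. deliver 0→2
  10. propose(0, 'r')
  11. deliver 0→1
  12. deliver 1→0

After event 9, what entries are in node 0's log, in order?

p

1. propose(0,'p'):  <0:coor t1 ->
2. deliver 0→1:  <1:part t1 ->
3. deliver 1→0:  nop
4. deliver 0→2:  <2:part t1 ->
5. deliver 2→0:  <0:coor t1 p>
6. deliver 0→2:  <2:part t1 p>
7. timeout(0):  <0:coor t2 p>
8. timeout(0):  <0:coor t3 p>
9. deliver 0→2:  <2:part t2 p>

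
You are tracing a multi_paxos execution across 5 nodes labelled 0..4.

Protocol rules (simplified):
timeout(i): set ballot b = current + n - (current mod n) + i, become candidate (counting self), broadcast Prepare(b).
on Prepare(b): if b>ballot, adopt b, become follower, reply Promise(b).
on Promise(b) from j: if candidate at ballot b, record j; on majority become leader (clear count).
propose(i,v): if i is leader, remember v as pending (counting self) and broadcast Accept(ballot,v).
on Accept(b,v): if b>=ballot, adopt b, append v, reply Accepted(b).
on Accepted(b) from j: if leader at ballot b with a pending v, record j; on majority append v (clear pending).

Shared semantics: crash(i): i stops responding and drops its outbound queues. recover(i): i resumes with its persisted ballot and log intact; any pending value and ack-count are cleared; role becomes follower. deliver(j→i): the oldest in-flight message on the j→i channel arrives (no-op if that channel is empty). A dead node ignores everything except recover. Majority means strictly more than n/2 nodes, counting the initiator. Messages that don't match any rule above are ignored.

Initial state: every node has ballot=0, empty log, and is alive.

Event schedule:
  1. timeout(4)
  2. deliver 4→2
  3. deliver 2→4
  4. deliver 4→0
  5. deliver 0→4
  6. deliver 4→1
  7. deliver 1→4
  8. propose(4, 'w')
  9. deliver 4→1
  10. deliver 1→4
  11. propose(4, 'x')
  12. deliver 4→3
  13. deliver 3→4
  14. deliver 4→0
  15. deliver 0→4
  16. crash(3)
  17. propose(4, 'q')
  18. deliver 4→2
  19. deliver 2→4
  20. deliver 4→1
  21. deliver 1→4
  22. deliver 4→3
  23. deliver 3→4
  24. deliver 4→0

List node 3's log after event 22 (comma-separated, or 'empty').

e1 timeout(4): 4[cand,b=9,-]
e2 deliver 4→2: 2[foll,b=9,-]
e3 deliver 2→4: ·
e4 deliver 4→0: 0[foll,b=9,-]
e5 deliver 0→4: 4[lead,b=9,-]
e6 deliver 4→1: 1[foll,b=9,-]
e7 deliver 1→4: ·
e8 propose(4,'w'): ·
e9 deliver 4→1: 1[foll,b=9,w]
e10 deliver 1→4: ·
e11 propose(4,'x'): ·
e12 deliver 4→3: 3[foll,b=9,-]
e13 deliver 3→4: ·
e14 deliver 4→0: 0[foll,b=9,w]
e15 deliver 0→4: ·
e16 crash(3): 3[✗foll,b=9,-]
e17 propose(4,'q'): ·
e18 deliver 4→2: 2[foll,b=9,w]
e19 deliver 2→4: ·
e20 deliver 4→1: 1[foll,b=9,w,x]
e21 deliver 1→4: 4[lead,b=9,q]
e22 deliver 4→3: ·

empty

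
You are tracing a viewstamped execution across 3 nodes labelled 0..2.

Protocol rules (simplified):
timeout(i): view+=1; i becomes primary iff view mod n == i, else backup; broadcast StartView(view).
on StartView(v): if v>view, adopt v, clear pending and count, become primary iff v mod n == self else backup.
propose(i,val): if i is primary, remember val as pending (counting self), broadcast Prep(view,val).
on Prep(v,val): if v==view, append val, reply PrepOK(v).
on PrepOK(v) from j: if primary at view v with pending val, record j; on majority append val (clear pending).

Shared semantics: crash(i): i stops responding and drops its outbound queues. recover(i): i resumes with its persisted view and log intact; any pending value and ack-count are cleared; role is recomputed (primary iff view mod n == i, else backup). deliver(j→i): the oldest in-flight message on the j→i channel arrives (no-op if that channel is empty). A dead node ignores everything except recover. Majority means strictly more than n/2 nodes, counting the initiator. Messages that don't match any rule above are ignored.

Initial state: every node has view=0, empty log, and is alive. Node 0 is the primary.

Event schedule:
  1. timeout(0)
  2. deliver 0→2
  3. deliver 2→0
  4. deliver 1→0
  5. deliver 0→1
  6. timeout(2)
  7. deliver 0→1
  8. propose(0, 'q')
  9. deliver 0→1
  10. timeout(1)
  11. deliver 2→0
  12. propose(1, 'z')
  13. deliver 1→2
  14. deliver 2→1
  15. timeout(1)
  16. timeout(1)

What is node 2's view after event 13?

2

1. timeout(0):  <0:back v1 ->
2. deliver 0→2:  <2:back v1 ->
3. deliver 2→0:  nop
4. deliver 1→0:  nop
5. deliver 0→1:  <1:prim v1 ->
6. timeout(2):  <2:prim v2 ->
7. deliver 0→1:  nop
8. propose(0,'q'):  nop
9. deliver 0→1:  nop
10. timeout(1):  <1:back v2 ->
11. deliver 2→0:  <0:back v2 ->
12. propose(1,'z'):  nop
13. deliver 1→2:  nop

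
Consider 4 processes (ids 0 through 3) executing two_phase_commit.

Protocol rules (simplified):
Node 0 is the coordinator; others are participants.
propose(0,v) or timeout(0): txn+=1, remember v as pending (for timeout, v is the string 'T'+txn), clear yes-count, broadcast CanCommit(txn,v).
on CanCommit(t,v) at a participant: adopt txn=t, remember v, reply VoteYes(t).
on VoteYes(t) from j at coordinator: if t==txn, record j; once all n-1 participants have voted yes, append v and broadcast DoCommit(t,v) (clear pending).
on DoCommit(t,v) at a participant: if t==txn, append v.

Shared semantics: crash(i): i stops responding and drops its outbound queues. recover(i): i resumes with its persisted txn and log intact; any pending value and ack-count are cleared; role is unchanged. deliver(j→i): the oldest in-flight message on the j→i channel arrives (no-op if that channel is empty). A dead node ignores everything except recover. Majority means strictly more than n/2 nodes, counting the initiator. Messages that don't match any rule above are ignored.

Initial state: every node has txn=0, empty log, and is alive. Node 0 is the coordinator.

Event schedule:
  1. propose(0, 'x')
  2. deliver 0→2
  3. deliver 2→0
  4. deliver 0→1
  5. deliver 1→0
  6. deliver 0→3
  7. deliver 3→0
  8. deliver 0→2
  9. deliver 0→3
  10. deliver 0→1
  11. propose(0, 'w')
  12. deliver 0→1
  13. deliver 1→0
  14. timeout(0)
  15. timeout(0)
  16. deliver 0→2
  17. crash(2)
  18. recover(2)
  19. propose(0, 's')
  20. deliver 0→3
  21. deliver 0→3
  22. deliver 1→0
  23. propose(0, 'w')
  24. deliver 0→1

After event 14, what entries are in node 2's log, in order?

x

step 1 propose(0,'x'): 0={coor,t=1,log=-}
step 2 deliver 0→2: 2={part,t=1,log=-}
step 3 deliver 2→0: —
step 4 deliver 0→1: 1={part,t=1,log=-}
step 5 deliver 1→0: —
step 6 deliver 0→3: 3={part,t=1,log=-}
step 7 deliver 3→0: 0={coor,t=1,log=x}
step 8 deliver 0→2: 2={part,t=1,log=x}
step 9 deliver 0→3: 3={part,t=1,log=x}
step 10 deliver 0→1: 1={part,t=1,log=x}
step 11 propose(0,'w'): 0={coor,t=2,log=x}
step 12 deliver 0→1: 1={part,t=2,log=x}
step 13 deliver 1→0: —
step 14 timeout(0): 0={coor,t=3,log=x}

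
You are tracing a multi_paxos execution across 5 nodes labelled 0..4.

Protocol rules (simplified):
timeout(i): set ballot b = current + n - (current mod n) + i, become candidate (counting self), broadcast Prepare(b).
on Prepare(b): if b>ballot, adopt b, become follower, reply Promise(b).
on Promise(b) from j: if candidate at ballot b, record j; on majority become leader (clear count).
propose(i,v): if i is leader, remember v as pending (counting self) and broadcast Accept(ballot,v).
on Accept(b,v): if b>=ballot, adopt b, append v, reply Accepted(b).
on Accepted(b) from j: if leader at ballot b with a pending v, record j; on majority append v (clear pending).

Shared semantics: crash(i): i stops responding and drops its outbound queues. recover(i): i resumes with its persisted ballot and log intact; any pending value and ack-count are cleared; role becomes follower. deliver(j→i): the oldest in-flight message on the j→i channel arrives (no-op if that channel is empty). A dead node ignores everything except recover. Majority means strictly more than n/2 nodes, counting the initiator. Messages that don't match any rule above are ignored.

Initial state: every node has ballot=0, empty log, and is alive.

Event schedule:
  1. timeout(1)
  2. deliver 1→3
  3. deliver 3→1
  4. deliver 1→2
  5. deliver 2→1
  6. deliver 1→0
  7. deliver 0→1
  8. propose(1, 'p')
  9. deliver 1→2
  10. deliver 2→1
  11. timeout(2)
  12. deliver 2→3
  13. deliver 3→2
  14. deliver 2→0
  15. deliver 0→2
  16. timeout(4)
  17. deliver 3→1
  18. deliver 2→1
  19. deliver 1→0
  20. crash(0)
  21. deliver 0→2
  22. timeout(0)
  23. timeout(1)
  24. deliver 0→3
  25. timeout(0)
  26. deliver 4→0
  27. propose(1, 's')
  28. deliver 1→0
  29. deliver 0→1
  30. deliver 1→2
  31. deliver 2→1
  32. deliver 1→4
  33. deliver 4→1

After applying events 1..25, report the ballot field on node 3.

step 1 timeout(1): 1={cand,b=6,log=-}
step 2 deliver 1→3: 3={foll,b=6,log=-}
step 3 deliver 3→1: —
step 4 deliver 1→2: 2={foll,b=6,log=-}
step 5 deliver 2→1: 1={lead,b=6,log=-}
step 6 deliver 1→0: 0={foll,b=6,log=-}
step 7 deliver 0→1: —
step 8 propose(1,'p'): —
step 9 deliver 1→2: 2={foll,b=6,log=p}
step 10 deliver 2→1: —
step 11 timeout(2): 2={cand,b=12,log=p}
step 12 deliver 2→3: 3={foll,b=12,log=-}
step 13 deliver 3→2: —
step 14 deliver 2→0: 0={foll,b=12,log=-}
step 15 deliver 0→2: 2={lead,b=12,log=p}
step 16 timeout(4): 4={cand,b=9,log=-}
step 17 deliver 3→1: —
step 18 deliver 2→1: 1={foll,b=12,log=-}
step 19 deliver 1→0: —
step 20 crash(0): 0={✗foll,b=12,log=-}
step 21 deliver 0→2: —
step 22 timeout(0): —
step 23 timeout(1): 1={cand,b=16,log=-}
step 24 deliver 0→3: —
step 25 timeout(0): —

12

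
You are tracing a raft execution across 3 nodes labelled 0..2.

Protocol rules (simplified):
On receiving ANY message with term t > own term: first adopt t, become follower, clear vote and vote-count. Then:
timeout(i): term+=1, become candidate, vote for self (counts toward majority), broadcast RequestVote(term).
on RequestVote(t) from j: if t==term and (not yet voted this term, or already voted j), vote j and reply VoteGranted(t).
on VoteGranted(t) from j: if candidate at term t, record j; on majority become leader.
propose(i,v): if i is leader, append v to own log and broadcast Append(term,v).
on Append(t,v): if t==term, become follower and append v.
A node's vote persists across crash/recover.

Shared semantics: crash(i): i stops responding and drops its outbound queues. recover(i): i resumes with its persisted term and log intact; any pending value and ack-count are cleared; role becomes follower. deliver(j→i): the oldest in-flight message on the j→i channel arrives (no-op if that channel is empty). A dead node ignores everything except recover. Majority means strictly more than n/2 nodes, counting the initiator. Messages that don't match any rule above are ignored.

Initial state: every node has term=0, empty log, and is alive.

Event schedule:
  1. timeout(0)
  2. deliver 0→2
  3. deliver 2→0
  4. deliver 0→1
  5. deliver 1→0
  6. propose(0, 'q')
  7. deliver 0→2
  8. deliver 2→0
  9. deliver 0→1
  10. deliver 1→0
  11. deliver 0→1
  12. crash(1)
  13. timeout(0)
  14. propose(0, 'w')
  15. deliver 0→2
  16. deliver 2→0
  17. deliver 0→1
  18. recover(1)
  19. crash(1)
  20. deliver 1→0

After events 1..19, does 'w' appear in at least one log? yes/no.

[1] timeout(0) → N0(cand t1 [-])
[2] deliver 0→2 → N2(foll t1 [-])
[3] deliver 2→0 → N0(lead t1 [-])
[4] deliver 0→1 → N1(foll t1 [-])
[5] deliver 1→0 → ∅
[6] propose(0,'q') → N0(lead t1 [q])
[7] deliver 0→2 → N2(foll t1 [q])
[8] deliver 2→0 → ∅
[9] deliver 0→1 → N1(foll t1 [q])
[10] deliver 1→0 → ∅
[11] deliver 0→1 → ∅
[12] crash(1) → N1(✗foll t1 [q])
[13] timeout(0) → N0(cand t2 [q])
[14] propose(0,'w') → ∅
[15] deliver 0→2 → N2(foll t2 [q])
[16] deliver 2→0 → N0(lead t2 [q])
[17] deliver 0→1 → ∅
[18] recover(1) → N1(foll t1 [q])
[19] crash(1) → N1(✗foll t1 [q])

no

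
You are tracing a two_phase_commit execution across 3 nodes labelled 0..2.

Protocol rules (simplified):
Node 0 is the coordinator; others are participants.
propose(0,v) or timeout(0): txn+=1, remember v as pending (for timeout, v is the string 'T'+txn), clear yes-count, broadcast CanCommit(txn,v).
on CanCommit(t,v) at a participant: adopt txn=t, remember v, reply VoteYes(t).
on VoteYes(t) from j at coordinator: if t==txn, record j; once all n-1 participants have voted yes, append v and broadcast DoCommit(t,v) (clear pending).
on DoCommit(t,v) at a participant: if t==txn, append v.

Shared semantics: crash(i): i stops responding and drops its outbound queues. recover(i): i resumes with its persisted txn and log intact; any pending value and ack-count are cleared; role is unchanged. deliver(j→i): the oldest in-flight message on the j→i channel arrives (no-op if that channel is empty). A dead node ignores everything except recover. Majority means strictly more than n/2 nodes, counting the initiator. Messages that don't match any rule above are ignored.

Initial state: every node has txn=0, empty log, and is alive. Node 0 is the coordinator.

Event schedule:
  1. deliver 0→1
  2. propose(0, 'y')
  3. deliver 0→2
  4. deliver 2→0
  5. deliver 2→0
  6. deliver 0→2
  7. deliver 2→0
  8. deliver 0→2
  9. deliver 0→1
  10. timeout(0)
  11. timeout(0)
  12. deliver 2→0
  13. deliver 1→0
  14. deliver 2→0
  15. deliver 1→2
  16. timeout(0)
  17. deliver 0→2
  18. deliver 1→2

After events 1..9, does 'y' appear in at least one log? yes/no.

no

e1 deliver 0→1: ·
e2 propose(0,'y'): 0[coor,t=1,-]
e3 deliver 0→2: 2[part,t=1,-]
e4 deliver 2→0: ·
e5 deliver 2→0: ·
e6 deliver 0→2: ·
e7 deliver 2→0: ·
e8 deliver 0→2: ·
e9 deliver 0→1: 1[part,t=1,-]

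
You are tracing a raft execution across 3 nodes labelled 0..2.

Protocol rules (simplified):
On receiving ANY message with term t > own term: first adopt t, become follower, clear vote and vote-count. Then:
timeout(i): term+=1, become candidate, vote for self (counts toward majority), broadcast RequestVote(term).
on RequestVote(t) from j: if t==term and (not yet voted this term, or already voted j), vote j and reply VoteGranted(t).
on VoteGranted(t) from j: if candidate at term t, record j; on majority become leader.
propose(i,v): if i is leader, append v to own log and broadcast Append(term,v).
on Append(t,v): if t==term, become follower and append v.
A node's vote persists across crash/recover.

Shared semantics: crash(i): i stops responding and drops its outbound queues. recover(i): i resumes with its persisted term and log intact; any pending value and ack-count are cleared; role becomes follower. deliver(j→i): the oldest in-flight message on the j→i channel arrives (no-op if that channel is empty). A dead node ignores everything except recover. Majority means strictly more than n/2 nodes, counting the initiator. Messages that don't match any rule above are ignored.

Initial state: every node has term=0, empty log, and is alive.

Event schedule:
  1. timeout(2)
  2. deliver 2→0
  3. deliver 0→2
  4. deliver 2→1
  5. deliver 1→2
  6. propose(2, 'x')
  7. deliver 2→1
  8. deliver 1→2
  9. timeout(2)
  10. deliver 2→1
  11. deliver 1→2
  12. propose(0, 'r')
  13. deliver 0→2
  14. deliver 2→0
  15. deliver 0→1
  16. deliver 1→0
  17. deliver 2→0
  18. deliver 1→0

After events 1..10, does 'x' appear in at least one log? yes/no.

after 1 — timeout(2): n2:cand/t1/[-]
after 2 — deliver 2→0: n0:foll/t1/[-]
after 3 — deliver 0→2: n2:lead/t1/[-]
after 4 — deliver 2→1: n1:foll/t1/[-]
after 5 — deliver 1→2: ·
after 6 — propose(2,'x'): n2:lead/t1/[x]
after 7 — deliver 2→1: n1:foll/t1/[x]
after 8 — deliver 1→2: ·
after 9 — timeout(2): n2:cand/t2/[x]
after 10 — deliver 2→1: n1:foll/t2/[x]

yes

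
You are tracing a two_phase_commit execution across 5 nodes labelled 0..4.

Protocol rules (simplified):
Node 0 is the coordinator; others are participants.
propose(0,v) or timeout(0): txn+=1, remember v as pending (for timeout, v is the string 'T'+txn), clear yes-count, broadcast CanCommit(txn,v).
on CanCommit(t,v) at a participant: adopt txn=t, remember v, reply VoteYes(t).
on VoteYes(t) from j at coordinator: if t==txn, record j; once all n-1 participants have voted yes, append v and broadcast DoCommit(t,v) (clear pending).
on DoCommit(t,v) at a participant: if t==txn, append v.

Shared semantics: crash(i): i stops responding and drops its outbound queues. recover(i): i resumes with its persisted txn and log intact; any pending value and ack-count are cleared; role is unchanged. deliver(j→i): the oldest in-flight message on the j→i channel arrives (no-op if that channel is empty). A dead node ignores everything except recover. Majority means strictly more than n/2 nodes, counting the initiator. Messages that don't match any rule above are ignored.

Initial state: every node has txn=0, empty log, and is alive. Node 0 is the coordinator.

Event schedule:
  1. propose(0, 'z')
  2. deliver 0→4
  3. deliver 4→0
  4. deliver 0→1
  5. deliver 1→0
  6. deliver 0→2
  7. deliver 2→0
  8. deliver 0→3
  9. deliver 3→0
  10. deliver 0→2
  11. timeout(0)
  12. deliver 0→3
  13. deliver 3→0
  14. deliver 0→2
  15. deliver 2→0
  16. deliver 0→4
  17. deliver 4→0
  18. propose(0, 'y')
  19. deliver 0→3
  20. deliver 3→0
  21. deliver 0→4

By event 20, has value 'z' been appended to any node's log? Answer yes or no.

step 1 propose(0,'z'): 0={coor,t=1,log=-}
step 2 deliver 0→4: 4={part,t=1,log=-}
step 3 deliver 4→0: —
step 4 deliver 0→1: 1={part,t=1,log=-}
step 5 deliver 1→0: —
step 6 deliver 0→2: 2={part,t=1,log=-}
step 7 deliver 2→0: —
step 8 deliver 0→3: 3={part,t=1,log=-}
step 9 deliver 3→0: 0={coor,t=1,log=z}
step 10 deliver 0→2: 2={part,t=1,log=z}
step 11 timeout(0): 0={coor,t=2,log=z}
step 12 deliver 0→3: 3={part,t=1,log=z}
step 13 deliver 3→0: —
step 14 deliver 0→2: 2={part,t=2,log=z}
step 15 deliver 2→0: —
step 16 deliver 0→4: 4={part,t=1,log=z}
step 17 deliver 4→0: —
step 18 propose(0,'y'): 0={coor,t=3,log=z}
step 19 deliver 0→3: 3={part,t=2,log=z}
step 20 deliver 3→0: —

yes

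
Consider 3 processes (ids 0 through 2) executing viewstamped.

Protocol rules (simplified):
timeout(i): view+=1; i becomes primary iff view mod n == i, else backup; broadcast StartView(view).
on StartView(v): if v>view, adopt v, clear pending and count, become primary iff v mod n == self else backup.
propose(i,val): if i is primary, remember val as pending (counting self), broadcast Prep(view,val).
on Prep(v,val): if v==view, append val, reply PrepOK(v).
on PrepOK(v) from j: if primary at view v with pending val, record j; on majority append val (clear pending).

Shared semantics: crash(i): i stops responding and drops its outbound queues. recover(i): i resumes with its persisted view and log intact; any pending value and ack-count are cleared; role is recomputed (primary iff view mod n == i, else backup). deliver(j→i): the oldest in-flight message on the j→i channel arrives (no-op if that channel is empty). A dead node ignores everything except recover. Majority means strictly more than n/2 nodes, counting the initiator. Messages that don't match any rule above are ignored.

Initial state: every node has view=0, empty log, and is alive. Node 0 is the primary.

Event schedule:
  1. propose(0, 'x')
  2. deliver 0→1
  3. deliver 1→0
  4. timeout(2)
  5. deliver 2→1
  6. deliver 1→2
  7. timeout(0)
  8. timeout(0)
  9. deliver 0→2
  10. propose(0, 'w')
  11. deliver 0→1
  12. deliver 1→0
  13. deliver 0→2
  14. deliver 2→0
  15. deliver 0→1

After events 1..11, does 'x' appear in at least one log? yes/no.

yes

[1] propose(0,'x') → ∅
[2] deliver 0→1 → N1(back v0 [x])
[3] deliver 1→0 → N0(prim v0 [x])
[4] timeout(2) → N2(back v1 [-])
[5] deliver 2→1 → N1(prim v1 [x])
[6] deliver 1→2 → ∅
[7] timeout(0) → N0(back v1 [x])
[8] timeout(0) → N0(back v2 [x])
[9] deliver 0→2 → ∅
[10] propose(0,'w') → ∅
[11] deliver 0→1 → ∅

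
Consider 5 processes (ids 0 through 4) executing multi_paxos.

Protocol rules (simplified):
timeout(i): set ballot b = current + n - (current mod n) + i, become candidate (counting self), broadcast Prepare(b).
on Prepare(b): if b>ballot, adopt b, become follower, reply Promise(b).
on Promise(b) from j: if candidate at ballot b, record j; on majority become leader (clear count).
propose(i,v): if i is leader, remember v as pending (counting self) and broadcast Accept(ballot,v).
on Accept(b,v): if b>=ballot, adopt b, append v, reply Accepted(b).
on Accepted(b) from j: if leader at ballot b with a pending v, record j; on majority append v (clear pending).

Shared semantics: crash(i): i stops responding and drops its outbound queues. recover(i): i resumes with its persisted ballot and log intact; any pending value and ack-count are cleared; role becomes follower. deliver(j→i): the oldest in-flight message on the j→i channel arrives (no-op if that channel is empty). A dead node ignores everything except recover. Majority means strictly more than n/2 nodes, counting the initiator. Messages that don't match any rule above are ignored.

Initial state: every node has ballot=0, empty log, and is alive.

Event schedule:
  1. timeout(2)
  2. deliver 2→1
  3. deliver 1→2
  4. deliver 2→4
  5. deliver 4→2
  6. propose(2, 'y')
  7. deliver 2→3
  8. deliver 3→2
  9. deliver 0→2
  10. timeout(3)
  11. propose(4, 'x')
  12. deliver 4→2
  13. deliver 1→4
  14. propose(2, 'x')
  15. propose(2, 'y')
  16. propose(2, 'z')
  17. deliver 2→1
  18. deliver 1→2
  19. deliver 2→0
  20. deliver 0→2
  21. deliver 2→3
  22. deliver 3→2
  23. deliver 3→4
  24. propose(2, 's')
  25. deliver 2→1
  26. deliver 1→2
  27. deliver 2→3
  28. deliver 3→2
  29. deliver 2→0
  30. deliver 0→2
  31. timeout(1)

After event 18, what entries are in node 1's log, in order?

after 1 — timeout(2): n2:cand/b7/[-]
after 2 — deliver 2→1: n1:foll/b7/[-]
after 3 — deliver 1→2: ·
after 4 — deliver 2→4: n4:foll/b7/[-]
after 5 — deliver 4→2: n2:lead/b7/[-]
after 6 — propose(2,'y'): ·
after 7 — deliver 2→3: n3:foll/b7/[-]
after 8 — deliver 3→2: ·
after 9 — deliver 0→2: ·
after 10 — timeout(3): n3:cand/b13/[-]
after 11 — propose(4,'x'): ·
after 12 — deliver 4→2: ·
after 13 — deliver 1→4: ·
after 14 — propose(2,'x'): ·
after 15 — propose(2,'y'): ·
after 16 — propose(2,'z'): ·
after 17 — deliver 2→1: n1:foll/b7/[y]
after 18 — deliver 1→2: ·

y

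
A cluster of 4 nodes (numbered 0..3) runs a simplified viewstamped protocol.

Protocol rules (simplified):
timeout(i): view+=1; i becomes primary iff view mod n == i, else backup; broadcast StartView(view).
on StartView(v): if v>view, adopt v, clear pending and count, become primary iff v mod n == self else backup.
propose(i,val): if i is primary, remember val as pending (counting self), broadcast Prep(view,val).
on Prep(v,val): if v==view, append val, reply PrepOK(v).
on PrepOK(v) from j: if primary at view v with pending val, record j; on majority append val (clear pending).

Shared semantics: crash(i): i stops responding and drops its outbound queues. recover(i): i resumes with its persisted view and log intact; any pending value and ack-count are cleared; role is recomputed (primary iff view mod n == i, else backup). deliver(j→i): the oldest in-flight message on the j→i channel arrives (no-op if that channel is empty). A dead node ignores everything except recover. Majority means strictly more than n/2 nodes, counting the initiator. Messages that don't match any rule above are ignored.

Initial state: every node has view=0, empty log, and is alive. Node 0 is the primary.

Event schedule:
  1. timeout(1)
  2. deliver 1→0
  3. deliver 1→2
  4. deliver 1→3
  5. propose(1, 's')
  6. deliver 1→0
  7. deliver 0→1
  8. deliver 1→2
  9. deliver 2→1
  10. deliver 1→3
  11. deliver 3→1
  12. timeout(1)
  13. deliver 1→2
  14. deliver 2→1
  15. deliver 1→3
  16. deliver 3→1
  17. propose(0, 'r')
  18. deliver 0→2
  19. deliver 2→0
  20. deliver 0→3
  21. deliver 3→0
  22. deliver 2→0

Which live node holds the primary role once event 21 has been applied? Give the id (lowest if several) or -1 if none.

[1] timeout(1) → N1(prim v1 [-])
[2] deliver 1→0 → N0(back v1 [-])
[3] deliver 1→2 → N2(back v1 [-])
[4] deliver 1→3 → N3(back v1 [-])
[5] propose(1,'s') → ∅
[6] deliver 1→0 → N0(back v1 [s])
[7] deliver 0→1 → ∅
[8] deliver 1→2 → N2(back v1 [s])
[9] deliver 2→1 → N1(prim v1 [s])
[10] deliver 1→3 → N3(back v1 [s])
[11] deliver 3→1 → ∅
[12] timeout(1) → N1(back v2 [s])
[13] deliver 1→2 → N2(prim v2 [s])
[14] deliver 2→1 → ∅
[15] deliver 1→3 → N3(back v2 [s])
[16] deliver 3→1 → ∅
[17] propose(0,'r') → ∅
[18] deliver 0→2 → ∅
[19] deliver 2→0 → ∅
[20] deliver 0→3 → ∅
[21] deliver 3→0 → ∅

2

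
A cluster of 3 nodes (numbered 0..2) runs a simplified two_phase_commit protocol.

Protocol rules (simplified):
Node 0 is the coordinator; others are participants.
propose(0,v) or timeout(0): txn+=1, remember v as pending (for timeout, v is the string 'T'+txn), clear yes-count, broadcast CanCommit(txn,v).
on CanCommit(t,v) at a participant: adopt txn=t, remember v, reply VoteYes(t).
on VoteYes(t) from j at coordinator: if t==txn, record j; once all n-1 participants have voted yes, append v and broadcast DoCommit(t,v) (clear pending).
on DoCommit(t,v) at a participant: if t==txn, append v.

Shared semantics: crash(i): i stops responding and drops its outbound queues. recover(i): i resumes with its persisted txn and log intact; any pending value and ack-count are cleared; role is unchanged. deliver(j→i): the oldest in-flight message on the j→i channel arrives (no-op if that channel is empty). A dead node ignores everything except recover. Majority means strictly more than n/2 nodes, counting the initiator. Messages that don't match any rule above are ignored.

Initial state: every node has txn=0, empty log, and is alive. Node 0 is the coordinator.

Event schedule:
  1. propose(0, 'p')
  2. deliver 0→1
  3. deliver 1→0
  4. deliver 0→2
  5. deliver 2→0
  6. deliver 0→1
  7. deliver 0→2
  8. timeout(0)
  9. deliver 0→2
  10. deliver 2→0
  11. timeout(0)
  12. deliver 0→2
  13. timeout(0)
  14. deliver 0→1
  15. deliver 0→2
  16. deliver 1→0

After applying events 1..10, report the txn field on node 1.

1

after 1 — propose(0,'p'): n0:coor/t1/[-]
after 2 — deliver 0→1: n1:part/t1/[-]
after 3 — deliver 1→0: ·
after 4 — deliver 0→2: n2:part/t1/[-]
after 5 — deliver 2→0: n0:coor/t1/[p]
after 6 — deliver 0→1: n1:part/t1/[p]
after 7 — deliver 0→2: n2:part/t1/[p]
after 8 — timeout(0): n0:coor/t2/[p]
after 9 — deliver 0→2: n2:part/t2/[p]
after 10 — deliver 2→0: ·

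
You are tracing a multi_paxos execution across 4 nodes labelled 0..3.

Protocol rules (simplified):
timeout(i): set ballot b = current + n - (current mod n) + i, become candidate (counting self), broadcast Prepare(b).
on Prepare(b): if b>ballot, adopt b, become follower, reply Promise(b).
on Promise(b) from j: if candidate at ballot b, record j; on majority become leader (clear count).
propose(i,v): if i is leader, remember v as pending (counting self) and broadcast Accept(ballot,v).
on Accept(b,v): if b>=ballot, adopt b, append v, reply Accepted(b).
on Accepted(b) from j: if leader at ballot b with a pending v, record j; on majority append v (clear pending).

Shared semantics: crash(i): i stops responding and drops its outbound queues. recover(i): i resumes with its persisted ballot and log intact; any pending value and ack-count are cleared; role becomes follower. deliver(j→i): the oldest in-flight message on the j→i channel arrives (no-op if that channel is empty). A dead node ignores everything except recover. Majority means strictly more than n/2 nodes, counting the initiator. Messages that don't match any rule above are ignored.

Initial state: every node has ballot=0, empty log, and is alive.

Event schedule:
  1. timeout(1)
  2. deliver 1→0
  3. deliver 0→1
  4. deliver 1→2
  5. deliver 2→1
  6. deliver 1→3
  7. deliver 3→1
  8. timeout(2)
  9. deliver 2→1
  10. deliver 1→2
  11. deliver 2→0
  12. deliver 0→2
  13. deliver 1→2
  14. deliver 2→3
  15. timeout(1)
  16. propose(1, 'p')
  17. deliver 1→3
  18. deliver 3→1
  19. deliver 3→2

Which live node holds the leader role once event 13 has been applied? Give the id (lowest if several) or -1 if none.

step 1 timeout(1): 1={cand,b=5,log=-}
step 2 deliver 1→0: 0={foll,b=5,log=-}
step 3 deliver 0→1: —
step 4 deliver 1→2: 2={foll,b=5,log=-}
step 5 deliver 2→1: 1={lead,b=5,log=-}
step 6 deliver 1→3: 3={foll,b=5,log=-}
step 7 deliver 3→1: —
step 8 timeout(2): 2={cand,b=10,log=-}
step 9 deliver 2→1: 1={foll,b=10,log=-}
step 10 deliver 1→2: —
step 11 deliver 2→0: 0={foll,b=10,log=-}
step 12 deliver 0→2: 2={lead,b=10,log=-}
step 13 deliver 1→2: —

2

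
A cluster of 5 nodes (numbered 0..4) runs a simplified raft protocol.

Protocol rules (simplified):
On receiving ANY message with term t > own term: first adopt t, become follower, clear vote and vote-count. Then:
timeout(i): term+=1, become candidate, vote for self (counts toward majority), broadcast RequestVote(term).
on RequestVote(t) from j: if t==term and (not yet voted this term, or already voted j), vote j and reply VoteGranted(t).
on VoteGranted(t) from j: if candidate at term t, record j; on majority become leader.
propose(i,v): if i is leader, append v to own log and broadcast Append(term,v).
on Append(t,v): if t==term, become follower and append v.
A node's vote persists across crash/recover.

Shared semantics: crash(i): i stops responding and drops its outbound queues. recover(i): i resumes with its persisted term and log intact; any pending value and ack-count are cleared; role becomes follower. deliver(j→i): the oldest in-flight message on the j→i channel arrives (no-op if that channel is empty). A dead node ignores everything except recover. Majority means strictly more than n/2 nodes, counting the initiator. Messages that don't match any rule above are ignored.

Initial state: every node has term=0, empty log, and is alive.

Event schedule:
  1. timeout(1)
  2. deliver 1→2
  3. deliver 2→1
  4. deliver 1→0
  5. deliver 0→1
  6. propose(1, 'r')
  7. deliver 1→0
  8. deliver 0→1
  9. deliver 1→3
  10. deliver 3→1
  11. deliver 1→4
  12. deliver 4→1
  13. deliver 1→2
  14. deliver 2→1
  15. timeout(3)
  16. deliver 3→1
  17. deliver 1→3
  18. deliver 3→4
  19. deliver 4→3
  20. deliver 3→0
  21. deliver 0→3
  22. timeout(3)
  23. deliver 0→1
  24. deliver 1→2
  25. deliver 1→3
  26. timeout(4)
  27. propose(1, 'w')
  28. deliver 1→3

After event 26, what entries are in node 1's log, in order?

step 1 timeout(1): 1={cand,t=1,log=-}
step 2 deliver 1→2: 2={foll,t=1,log=-}
step 3 deliver 2→1: —
step 4 deliver 1→0: 0={foll,t=1,log=-}
step 5 deliver 0→1: 1={lead,t=1,log=-}
step 6 propose(1,'r'): 1={lead,t=1,log=r}
step 7 deliver 1→0: 0={foll,t=1,log=r}
step 8 deliver 0→1: —
step 9 deliver 1→3: 3={foll,t=1,log=-}
step 10 deliver 3→1: —
step 11 deliver 1→4: 4={foll,t=1,log=-}
step 12 deliver 4→1: —
step 13 deliver 1→2: 2={foll,t=1,log=r}
step 14 deliver 2→1: —
step 15 timeout(3): 3={cand,t=2,log=-}
step 16 deliver 3→1: 1={foll,t=2,log=r}
step 17 deliver 1→3: —
step 18 deliver 3→4: 4={foll,t=2,log=-}
step 19 deliver 4→3: —
step 20 deliver 3→0: 0={foll,t=2,log=r}
step 21 deliver 0→3: 3={lead,t=2,log=-}
step 22 timeout(3): 3={cand,t=3,log=-}
step 23 deliver 0→1: —
step 24 deliver 1→2: —
step 25 deliver 1→3: —
step 26 timeout(4): 4={cand,t=3,log=-}

r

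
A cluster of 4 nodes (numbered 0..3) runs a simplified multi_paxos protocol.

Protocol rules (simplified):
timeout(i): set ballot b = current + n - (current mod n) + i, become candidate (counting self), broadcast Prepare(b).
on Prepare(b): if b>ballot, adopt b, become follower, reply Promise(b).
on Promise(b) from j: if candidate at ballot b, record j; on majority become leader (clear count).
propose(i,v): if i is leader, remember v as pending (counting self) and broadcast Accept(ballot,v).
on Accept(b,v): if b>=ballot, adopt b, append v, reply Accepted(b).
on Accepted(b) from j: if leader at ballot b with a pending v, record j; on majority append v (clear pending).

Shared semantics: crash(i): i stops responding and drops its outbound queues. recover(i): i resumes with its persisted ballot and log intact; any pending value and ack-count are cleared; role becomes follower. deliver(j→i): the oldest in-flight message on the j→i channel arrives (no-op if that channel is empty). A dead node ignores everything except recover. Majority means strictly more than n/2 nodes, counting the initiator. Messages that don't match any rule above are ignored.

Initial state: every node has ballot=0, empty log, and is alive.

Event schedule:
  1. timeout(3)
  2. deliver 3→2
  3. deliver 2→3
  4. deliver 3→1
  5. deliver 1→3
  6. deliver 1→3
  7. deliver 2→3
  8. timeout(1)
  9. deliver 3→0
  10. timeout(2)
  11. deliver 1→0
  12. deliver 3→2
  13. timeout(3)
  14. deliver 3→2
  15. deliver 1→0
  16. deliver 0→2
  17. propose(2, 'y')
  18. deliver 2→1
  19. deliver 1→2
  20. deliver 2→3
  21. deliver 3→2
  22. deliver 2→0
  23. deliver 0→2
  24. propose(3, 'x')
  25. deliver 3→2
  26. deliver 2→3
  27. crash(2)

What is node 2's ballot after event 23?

1. timeout(3):  <3:cand b7 ->
2. deliver 3→2:  <2:foll b7 ->
3. deliver 2→3:  nop
4. deliver 3→1:  <1:foll b7 ->
5. deliver 1→3:  <3:lead b7 ->
6. deliver 1→3:  nop
7. deliver 2→3:  nop
8. timeout(1):  <1:cand b9 ->
9. deliver 3→0:  <0:foll b7 ->
10. timeout(2):  <2:cand b10 ->
11. deliver 1→0:  <0:foll b9 ->
12. deliver 3→2:  nop
13. timeout(3):  <3:cand b11 ->
14. deliver 3→2:  <2:foll b11 ->
15. deliver 1→0:  nop
16. deliver 0→2:  nop
17. propose(2,'y'):  nop
18. deliver 2→1:  <1:foll b10 ->
19. deliver 1→2:  nop
20. deliver 2→3:  nop
21. deliver 3→2:  nop
22. deliver 2→0:  <0:foll b10 ->
23. deliver 0→2:  nop

11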